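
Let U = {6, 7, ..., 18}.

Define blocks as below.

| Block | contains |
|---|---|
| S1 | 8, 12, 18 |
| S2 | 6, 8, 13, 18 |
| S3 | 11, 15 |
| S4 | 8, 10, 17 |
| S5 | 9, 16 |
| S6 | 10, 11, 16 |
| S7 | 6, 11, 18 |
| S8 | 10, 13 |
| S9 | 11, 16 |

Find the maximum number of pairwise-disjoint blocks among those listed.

4

S1, S3, S5, S8 are pairwise disjoint (S1={8,12,18}; S3={11,15}; S5={9,16}; S8={10,13}).
Every remaining block overlaps one of these, and no 5 of the listed blocks are pairwise disjoint, so 4 is the maximum.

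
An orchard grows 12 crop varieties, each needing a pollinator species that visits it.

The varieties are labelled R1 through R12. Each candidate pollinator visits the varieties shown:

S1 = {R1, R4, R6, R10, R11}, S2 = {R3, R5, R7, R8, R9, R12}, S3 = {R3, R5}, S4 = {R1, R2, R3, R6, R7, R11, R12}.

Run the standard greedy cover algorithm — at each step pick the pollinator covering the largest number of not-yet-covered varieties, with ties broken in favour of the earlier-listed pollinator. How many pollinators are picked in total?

3

Greedy: pick S4 (covers 7 new) → pick S2 (covers 3 new) → pick S1 (covers 2 new). Total picks: 3.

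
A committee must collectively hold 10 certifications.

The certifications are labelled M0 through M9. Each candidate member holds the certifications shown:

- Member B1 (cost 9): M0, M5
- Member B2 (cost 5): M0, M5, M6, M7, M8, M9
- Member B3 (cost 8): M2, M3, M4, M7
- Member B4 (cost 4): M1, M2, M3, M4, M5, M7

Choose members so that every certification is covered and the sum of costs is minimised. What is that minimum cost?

B2, B4 together cover every certification (B2 ∪ B4 = {M0, M1, M2, M3, M4, M5, M6, M7, M8, M9}); total cost 5 + 4 = 9.
No covering selection has total cost below 9.

9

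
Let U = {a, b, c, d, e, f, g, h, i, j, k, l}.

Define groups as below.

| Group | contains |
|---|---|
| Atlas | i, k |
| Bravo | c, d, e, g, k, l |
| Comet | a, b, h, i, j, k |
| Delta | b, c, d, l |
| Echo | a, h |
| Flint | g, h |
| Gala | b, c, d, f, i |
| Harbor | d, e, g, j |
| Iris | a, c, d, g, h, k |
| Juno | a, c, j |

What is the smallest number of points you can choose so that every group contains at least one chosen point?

Take T = {b, h, j, k}. Each listed group contains at least one of these, so T is a hitting set of size 4.
No choice of 3 points meets every group, so 4 is the minimum.

4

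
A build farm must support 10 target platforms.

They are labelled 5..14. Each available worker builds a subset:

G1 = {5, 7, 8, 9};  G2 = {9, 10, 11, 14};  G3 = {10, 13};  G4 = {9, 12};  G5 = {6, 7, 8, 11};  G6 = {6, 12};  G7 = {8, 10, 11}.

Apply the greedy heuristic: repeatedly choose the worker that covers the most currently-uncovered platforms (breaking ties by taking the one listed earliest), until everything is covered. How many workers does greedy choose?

4

Greedy: pick G1 (covers 4 new) → pick G2 (covers 3 new) → pick G6 (covers 2 new) → pick G3 (covers 1 new). Total picks: 4.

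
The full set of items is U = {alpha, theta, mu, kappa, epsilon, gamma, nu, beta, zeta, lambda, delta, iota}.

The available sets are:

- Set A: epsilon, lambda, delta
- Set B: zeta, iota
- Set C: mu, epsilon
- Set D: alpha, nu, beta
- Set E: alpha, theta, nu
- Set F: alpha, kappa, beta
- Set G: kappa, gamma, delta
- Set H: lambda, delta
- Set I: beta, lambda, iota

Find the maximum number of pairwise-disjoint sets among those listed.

B, C, D, G are pairwise disjoint (B={zeta,iota}; C={mu,epsilon}; D={alpha,nu,beta}; G={kappa,gamma,delta}).
Every remaining set overlaps one of these, and no 5 of the listed sets are pairwise disjoint, so 4 is the maximum.

4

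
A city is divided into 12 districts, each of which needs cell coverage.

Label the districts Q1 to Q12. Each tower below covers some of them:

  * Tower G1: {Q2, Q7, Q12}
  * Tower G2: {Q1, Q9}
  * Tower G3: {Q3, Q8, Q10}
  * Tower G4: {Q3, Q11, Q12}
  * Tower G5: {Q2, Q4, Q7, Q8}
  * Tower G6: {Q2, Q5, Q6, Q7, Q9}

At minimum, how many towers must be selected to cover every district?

Take {G2, G3, G4, G5, G6}. Their union is {Q1, Q2, Q3, Q4, Q5, Q6, Q7, Q8, Q9, Q10, Q11, Q12}, which is all 12 districts.
No 4 of the 6 towers cover everything (all 15 combinations miss at least one district), so 5 is optimal.

5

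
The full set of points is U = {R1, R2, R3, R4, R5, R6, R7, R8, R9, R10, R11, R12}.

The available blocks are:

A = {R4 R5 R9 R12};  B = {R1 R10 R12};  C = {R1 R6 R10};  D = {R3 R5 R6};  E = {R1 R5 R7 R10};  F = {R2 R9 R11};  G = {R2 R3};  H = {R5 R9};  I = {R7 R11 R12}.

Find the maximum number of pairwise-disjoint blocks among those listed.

C, G, H, I are pairwise disjoint (C={R1,R6,R10}; G={R2,R3}; H={R5,R9}; I={R7,R11,R12}).
Every remaining block overlaps one of these, and no 5 of the listed blocks are pairwise disjoint, so 4 is the maximum.

4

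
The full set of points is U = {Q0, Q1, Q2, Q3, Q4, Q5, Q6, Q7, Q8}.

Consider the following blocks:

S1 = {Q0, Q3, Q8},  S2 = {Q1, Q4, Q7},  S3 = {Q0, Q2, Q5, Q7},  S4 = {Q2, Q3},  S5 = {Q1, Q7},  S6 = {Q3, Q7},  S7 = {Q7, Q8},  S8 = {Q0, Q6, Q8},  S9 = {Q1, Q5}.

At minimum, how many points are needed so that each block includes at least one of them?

The 4 points {Q0, Q2, Q5, Q7} hit every block.
No choice of 3 points meets every block, so 4 is the minimum.

4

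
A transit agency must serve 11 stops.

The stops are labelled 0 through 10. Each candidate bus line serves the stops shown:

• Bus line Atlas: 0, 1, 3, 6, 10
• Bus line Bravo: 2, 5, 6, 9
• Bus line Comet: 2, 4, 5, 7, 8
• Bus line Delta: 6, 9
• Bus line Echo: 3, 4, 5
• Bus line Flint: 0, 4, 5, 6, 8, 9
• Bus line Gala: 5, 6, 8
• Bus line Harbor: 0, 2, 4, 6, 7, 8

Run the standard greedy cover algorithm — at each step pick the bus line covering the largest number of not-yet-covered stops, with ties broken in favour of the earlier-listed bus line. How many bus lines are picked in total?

Greedy: pick Flint (covers 6 new) → pick Atlas (covers 3 new) → pick Comet (covers 2 new). Total picks: 3.

3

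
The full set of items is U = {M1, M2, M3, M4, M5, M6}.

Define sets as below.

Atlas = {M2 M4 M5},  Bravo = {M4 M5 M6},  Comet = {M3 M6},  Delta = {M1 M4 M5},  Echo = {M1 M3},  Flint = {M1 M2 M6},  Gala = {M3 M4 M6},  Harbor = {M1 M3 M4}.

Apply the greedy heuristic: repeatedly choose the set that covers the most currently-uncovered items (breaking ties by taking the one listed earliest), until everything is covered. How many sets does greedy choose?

Greedy: pick Atlas (covers 3 new) → pick Comet (covers 2 new) → pick Delta (covers 1 new). Total picks: 3.

3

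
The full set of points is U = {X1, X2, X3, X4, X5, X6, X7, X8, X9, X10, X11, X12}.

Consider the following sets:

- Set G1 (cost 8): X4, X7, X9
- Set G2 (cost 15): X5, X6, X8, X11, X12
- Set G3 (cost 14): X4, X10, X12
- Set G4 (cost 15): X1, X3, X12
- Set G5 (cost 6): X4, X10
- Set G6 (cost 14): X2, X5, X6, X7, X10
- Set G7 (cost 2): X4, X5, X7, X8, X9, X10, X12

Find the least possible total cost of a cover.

46

G2, G4, G6, G7 together cover every point (G2 ∪ G4 ∪ G6 ∪ G7 = {X1, X2, X3, X4, X5, X6, X7, X8, X9, X10, X11, X12}); total cost 15 + 15 + 14 + 2 = 46.
No covering selection has total cost below 46.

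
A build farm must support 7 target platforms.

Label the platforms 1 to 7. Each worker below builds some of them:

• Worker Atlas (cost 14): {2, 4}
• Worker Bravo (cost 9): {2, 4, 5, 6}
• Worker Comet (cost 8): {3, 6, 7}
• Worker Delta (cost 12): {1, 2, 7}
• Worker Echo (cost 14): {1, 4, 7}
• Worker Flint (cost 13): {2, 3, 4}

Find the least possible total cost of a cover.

29

Bravo, Comet, Delta together cover every platform (Bravo ∪ Comet ∪ Delta = {1, 2, 3, 4, 5, 6, 7}); total cost 9 + 8 + 12 = 29.
No covering selection has total cost below 29.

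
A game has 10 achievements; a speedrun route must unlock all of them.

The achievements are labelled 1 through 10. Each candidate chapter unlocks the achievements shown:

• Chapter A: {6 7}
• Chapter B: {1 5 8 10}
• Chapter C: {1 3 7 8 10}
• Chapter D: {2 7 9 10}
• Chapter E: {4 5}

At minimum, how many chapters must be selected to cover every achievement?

4

Take {A, C, D, E}. Their union is {1, 2, 3, 4, 5, 6, 7, 8, 9, 10}, which is all 10 achievements.
Only C contains 3, so C is forced; the remaining 5 achievements need at least 3 more chapters (each remaining chapter adds at most 2) — so at least 4 chapters are needed, and 4 is optimal.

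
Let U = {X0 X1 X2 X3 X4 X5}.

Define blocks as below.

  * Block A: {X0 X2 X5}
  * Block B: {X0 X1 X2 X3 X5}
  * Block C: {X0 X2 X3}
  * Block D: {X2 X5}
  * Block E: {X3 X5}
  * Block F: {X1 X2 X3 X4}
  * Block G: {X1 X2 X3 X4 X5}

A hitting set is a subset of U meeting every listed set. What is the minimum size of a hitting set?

H = {X2, X5} meets every block (each contains at least one member of H), and |H| = 2.
No single element lies in every block, so at least 2 are needed and 2 is optimal.

2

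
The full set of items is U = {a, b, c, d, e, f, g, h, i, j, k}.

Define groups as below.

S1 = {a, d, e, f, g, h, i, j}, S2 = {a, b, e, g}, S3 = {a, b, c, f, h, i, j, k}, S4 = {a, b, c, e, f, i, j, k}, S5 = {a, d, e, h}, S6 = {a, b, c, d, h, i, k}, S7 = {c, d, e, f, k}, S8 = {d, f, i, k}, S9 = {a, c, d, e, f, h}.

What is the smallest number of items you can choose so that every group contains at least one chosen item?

2

T = {a, k} meets every group (each contains at least one member of T), and |T| = 2.
The groups S2, S8 are pairwise disjoint, so any hitting set needs a separate item for each — at least 2. Hence 2 is optimal.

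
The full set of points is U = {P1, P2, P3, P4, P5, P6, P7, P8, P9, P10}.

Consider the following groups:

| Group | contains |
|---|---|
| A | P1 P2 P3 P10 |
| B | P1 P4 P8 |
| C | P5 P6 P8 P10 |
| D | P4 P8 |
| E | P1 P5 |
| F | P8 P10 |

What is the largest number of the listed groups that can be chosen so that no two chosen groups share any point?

2

E, F are pairwise disjoint (E={P1,P5}; F={P8,P10}).
Every remaining group overlaps one of these, and no 3 of the listed groups are pairwise disjoint, so 2 is the maximum.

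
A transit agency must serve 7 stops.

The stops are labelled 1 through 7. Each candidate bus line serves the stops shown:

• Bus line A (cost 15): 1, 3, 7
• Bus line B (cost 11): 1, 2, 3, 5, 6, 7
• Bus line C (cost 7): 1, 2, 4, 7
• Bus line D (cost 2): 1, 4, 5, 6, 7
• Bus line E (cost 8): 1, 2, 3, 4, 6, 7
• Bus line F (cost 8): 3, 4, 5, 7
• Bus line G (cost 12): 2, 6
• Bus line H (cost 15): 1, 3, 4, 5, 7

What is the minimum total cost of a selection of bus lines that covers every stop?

D, E together cover every stop (D ∪ E = {1, 2, 3, 4, 5, 6, 7}); total cost 2 + 8 = 10.
No covering selection has total cost below 10.

10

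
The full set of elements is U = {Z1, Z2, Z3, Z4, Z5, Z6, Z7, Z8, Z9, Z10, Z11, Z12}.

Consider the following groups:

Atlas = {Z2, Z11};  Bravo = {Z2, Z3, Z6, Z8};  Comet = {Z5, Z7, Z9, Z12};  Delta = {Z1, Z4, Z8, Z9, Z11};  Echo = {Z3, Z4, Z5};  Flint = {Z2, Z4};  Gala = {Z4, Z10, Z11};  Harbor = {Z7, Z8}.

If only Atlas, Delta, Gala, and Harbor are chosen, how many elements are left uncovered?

Union of Atlas, Delta, Gala, Harbor = {Z1, Z2, Z4, Z7, Z8, Z9, Z10, Z11}.
Not covered: Z3, Z5, Z6, Z12 — 4 elements.

4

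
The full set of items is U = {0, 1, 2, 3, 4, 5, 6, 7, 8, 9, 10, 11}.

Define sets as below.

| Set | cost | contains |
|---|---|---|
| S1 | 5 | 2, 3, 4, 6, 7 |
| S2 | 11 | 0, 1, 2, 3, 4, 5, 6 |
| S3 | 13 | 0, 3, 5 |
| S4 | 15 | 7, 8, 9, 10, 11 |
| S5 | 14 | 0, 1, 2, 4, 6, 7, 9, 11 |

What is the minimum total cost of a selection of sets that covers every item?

S2, S4 together cover every item (S2 ∪ S4 = {0, 1, 2, 3, 4, 5, 6, 7, 8, 9, 10, 11}); total cost 11 + 15 = 26.
The greedy pick S1, S5, S4, S2 costs 45; no covering selection beats 26.

26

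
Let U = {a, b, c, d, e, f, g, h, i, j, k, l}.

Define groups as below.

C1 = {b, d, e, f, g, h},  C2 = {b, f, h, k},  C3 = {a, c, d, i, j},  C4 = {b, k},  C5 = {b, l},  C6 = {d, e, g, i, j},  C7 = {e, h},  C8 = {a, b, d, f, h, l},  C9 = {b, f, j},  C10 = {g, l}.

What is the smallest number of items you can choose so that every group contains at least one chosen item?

4

T = {h, j, k, l} meets every group (each contains at least one member of T), and |T| = 4.
The groups C3, C4, C7, C10 are pairwise disjoint, so any hitting set needs a separate item for each — at least 4. Hence 4 is optimal.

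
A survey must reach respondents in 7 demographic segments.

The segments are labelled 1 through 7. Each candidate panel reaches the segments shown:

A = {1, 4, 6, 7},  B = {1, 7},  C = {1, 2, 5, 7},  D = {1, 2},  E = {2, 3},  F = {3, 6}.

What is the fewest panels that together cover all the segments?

Take {A, C, E}. Their union is {1, 2, 3, 4, 5, 6, 7}, which is all 7 segments.
Only A contains 4, so A is forced; the remaining 3 segments need at least 2 more panels (each remaining panel adds at most 2) — so at least 3 panels are needed, and 3 is optimal.

3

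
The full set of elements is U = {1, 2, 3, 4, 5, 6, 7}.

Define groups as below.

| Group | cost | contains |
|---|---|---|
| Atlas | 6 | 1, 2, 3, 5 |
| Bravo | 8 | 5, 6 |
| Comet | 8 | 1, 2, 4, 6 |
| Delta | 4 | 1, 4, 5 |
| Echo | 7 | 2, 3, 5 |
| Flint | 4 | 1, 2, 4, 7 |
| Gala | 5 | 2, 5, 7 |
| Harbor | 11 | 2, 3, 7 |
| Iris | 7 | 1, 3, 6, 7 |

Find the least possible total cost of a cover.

Delta, Flint, Iris together cover every element (Delta ∪ Flint ∪ Iris = {1, 2, 3, 4, 5, 6, 7}); total cost 4 + 4 + 7 = 15.
The greedy pick Flint, Atlas, Iris costs 17; no covering selection beats 15.

15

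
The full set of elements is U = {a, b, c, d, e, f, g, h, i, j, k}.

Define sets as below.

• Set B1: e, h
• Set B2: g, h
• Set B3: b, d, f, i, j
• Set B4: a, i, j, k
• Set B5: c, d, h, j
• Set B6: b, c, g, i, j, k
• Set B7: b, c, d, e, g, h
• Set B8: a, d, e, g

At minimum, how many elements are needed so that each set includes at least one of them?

3

T = {d, h, k} meets every set (each contains at least one member of T), and |T| = 3.
No choice of 2 elements meets every set, so 3 is the minimum.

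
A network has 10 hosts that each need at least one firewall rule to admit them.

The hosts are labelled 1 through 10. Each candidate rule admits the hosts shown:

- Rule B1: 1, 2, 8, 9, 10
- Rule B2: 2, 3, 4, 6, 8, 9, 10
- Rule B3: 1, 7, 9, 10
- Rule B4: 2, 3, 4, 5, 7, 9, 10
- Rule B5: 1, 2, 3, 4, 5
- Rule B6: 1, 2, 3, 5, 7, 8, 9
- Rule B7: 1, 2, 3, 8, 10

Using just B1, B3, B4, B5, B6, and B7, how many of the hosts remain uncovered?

Union of B1, B3, B4, B5, B6, B7 = {1, 2, 3, 4, 5, 7, 8, 9, 10}.
Not covered: 6 — 1 host.

1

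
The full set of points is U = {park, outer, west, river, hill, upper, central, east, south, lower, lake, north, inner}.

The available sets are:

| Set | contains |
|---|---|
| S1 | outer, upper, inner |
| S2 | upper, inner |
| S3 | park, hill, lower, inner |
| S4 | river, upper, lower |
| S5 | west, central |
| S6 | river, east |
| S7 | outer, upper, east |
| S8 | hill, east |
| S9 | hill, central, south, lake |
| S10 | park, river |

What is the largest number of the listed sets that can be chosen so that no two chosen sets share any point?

S1, S5, S8, S10 are pairwise disjoint (S1={outer,upper,inner}; S5={west,central}; S8={hill,east}; S10={park,river}).
Every remaining set overlaps one of these, and no 5 of the listed sets are pairwise disjoint, so 4 is the maximum.

4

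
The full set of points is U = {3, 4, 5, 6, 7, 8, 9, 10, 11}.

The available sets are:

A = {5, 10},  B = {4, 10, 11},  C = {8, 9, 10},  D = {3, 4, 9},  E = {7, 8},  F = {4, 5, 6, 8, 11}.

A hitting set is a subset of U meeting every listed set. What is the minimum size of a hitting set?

3

H = {8, 9, 10} meets every set (each contains at least one member of H), and |H| = 3.
The sets A, D, E are pairwise disjoint, so any hitting set needs a separate point for each — at least 3. Hence 3 is optimal.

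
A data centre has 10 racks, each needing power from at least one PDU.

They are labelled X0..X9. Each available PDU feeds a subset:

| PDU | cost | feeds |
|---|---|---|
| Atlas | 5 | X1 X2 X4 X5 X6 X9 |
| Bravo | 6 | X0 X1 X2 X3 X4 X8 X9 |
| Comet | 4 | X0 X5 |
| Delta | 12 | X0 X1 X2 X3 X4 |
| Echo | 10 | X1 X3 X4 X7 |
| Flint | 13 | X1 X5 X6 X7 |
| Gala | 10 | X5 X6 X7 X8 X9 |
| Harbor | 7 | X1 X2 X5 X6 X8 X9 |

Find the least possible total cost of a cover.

Bravo, Gala together cover every rack (Bravo ∪ Gala = {X0, X1, X2, X3, X4, X5, X6, X7, X8, X9}); total cost 6 + 10 = 16.
The greedy pick Atlas, Bravo, Echo costs 21; no covering selection beats 16.

16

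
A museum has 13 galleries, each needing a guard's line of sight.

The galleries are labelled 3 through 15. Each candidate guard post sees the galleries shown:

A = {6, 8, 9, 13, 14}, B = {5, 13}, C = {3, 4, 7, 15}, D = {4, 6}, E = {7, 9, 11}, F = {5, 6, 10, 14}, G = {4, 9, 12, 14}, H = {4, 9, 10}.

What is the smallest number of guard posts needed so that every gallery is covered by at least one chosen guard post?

5

Take {A, C, E, F, G}. Their union is {3, 4, 5, 6, 7, 8, 9, 10, 11, 12, 13, 14, 15}, which is all 13 galleries.
No 4 of the 8 guard posts cover everything (all 70 combinations miss at least one gallery), so 5 is optimal.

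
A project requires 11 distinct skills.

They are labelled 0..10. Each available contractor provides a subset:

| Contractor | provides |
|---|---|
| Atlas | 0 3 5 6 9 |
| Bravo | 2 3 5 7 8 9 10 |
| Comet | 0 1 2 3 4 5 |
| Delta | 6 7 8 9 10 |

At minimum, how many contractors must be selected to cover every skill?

2

Take {Comet, Delta}. Their union is {0, 1, 2, 3, 4, 5, 6, 7, 8, 9, 10}, which is all 11 skills.
No single contractor has all 11 skills (the largest, Bravo, has 7), so 2 is optimal.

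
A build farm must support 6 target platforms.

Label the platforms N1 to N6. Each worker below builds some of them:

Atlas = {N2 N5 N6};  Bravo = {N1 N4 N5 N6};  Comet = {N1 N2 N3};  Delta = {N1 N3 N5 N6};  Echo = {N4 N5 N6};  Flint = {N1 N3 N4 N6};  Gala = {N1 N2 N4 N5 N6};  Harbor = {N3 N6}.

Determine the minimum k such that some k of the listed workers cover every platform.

Delta and Gala together: Delta ∪ Gala = {N1, N2, N3, N4, N5, N6} — every platform is covered.
No single worker has all 6 platforms (the largest, Gala, has 5), so 2 is optimal.

2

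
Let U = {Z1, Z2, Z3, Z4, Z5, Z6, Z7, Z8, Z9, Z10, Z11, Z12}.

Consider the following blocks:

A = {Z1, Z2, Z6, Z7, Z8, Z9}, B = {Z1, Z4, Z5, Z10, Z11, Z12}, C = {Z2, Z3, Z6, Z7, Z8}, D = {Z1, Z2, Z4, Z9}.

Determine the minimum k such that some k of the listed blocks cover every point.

3

Take {B, C, D}. Their union is {Z1, Z2, Z3, Z4, Z5, Z6, Z7, Z8, Z9, Z10, Z11, Z12}, which is all 12 points.
Only C contains Z3, so C is forced; the remaining 7 points need at least 2 more blocks (each remaining block adds at most 6) — so at least 3 blocks are needed, and 3 is optimal.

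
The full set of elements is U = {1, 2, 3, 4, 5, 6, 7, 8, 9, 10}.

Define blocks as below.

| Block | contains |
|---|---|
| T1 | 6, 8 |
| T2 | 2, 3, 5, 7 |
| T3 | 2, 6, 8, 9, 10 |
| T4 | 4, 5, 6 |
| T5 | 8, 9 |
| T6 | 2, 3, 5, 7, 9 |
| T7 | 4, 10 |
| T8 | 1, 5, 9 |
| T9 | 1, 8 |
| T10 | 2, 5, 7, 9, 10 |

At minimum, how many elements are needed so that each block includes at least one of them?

The 3 elements {5, 8, 10} hit every block.
The blocks T1, T2, T7 are pairwise disjoint, so any hitting set needs a separate element for each — at least 3. Hence 3 is optimal.

3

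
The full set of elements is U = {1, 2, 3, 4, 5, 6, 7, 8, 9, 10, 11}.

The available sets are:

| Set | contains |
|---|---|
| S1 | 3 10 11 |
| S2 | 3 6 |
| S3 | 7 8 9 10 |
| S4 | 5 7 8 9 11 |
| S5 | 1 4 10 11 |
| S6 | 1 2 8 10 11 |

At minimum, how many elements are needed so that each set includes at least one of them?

H = {3, 9, 10} meets every set (each contains at least one member of H), and |H| = 3.
No choice of 2 elements meets every set, so 3 is the minimum.

3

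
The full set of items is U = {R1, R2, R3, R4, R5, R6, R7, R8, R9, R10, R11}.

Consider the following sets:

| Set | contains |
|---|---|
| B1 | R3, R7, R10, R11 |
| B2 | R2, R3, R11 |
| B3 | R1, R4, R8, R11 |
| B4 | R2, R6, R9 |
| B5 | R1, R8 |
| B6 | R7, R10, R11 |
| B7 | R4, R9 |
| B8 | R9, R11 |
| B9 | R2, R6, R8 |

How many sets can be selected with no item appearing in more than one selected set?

3

B2, B5, B7 are pairwise disjoint (B2={R2,R3,R11}; B5={R1,R8}; B7={R4,R9}).
Every remaining set overlaps one of these, and no 4 of the listed sets are pairwise disjoint, so 3 is the maximum.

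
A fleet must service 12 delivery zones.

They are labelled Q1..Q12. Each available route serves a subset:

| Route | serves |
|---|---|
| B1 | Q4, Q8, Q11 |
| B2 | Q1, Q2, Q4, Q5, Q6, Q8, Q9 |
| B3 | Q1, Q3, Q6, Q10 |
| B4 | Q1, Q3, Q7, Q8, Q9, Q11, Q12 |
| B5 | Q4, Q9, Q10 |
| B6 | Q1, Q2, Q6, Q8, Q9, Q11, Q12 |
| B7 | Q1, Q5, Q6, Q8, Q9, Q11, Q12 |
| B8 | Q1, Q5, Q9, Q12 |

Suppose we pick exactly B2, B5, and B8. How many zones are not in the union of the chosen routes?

Union of B2, B5, B8 = {Q1, Q2, Q4, Q5, Q6, Q8, Q9, Q10, Q12}.
Not covered: Q3, Q7, Q11 — 3 zones.

3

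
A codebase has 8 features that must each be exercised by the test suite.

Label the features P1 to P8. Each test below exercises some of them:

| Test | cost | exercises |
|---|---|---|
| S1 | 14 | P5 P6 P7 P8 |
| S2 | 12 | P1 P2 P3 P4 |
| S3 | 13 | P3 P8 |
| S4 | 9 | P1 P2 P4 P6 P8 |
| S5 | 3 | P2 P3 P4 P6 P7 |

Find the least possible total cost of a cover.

S1, S4, S5 together cover every feature (S1 ∪ S4 ∪ S5 = {P1, P2, P3, P4, P5, P6, P7, P8}); total cost 14 + 9 + 3 = 26.
No covering selection has total cost below 26.

26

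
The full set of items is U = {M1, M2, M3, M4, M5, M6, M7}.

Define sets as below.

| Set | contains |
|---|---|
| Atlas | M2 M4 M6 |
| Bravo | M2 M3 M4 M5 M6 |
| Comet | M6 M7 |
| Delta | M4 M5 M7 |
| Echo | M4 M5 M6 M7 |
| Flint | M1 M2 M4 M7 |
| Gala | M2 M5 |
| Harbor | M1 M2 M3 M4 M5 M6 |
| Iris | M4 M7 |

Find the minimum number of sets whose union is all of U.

2

Take {Comet, Harbor}. Their union is {M1, M2, M3, M4, M5, M6, M7}, which is all 7 items.
No single set has all 7 items (the largest, Harbor, has 6), so 2 is optimal.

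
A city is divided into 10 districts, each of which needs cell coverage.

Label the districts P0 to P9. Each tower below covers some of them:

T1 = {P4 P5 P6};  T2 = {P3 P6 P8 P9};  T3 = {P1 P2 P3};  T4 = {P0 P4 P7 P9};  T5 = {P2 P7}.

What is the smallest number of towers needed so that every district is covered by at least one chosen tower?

4

Take {T1, T2, T3, T4}. Their union is {P0, P1, P2, P3, P4, P5, P6, P7, P8, P9}, which is all 10 districts.
Only T1 contains P5, so T1 is forced; the remaining 7 districts need at least 3 more towers (each remaining tower adds at most 3) — so at least 4 towers are needed, and 4 is optimal.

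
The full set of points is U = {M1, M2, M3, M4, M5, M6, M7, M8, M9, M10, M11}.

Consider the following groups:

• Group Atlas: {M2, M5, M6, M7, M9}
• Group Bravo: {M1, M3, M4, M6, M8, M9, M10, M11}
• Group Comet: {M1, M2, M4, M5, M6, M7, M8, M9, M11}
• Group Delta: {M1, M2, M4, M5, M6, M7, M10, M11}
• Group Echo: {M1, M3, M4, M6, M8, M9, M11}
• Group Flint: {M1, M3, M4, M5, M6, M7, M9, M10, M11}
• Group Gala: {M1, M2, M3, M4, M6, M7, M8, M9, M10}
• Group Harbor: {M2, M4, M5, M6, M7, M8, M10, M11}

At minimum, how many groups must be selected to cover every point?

Comet and Flint together: Comet ∪ Flint = {M1, M2, M3, M4, M5, M6, M7, M8, M9, M10, M11} — every point is covered.
No single group has all 11 points (the largest, Comet, has 9), so 2 is optimal.

2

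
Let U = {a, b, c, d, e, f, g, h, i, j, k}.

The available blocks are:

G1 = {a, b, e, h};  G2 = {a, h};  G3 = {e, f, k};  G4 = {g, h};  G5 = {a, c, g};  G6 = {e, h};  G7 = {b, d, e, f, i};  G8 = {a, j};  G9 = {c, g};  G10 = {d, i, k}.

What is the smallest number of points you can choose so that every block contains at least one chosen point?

4

Take T = {a, d, e, g}. Each listed block contains at least one of these, so T is a hitting set of size 4.
The blocks G6, G8, G9, G10 are pairwise disjoint, so any hitting set needs a separate point for each — at least 4. Hence 4 is optimal.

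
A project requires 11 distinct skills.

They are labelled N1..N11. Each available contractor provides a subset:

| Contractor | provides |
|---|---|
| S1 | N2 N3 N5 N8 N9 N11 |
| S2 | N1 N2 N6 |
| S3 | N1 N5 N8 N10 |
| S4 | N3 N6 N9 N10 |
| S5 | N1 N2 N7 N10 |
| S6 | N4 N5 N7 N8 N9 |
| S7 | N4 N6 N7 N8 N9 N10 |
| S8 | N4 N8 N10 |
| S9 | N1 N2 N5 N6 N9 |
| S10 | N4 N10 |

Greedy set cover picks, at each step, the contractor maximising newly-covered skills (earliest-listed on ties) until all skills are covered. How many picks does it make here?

Greedy: pick S1 (covers 6 new) → pick S7 (covers 4 new) → pick S2 (covers 1 new). Total picks: 3.

3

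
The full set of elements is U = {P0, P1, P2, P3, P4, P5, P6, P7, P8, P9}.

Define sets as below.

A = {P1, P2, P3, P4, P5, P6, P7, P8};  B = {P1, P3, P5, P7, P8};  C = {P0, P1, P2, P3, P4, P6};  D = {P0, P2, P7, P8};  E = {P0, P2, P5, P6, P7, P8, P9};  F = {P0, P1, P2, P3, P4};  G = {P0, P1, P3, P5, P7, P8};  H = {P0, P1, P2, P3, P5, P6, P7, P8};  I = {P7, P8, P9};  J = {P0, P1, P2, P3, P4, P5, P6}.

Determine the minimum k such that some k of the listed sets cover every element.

2

Take {E, J}. Their union is {P0, P1, P2, P3, P4, P5, P6, P7, P8, P9}, which is all 10 elements.
No single set has all 10 elements (the largest, A, has 8), so 2 is optimal.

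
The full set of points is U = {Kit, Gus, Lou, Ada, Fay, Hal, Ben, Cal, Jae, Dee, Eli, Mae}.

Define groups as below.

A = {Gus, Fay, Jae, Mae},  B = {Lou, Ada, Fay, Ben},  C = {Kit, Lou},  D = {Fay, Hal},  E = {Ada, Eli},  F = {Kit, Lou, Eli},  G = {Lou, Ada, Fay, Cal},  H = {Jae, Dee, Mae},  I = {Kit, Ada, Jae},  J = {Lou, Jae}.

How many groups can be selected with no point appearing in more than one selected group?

C, D, E, H are pairwise disjoint (C={Kit,Lou}; D={Fay,Hal}; E={Ada,Eli}; H={Jae,Dee,Mae}).
Every remaining group overlaps one of these, and no 5 of the listed groups are pairwise disjoint, so 4 is the maximum.

4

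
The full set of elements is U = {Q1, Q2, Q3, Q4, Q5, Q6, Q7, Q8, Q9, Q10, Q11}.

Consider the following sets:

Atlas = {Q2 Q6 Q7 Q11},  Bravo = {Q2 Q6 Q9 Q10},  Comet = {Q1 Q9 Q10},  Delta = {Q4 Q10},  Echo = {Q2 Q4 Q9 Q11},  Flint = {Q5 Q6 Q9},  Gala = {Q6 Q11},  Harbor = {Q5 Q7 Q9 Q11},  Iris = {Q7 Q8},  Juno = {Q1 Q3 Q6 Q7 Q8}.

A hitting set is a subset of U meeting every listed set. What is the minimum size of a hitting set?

4

Take H = {Q6, Q7, Q9, Q10}. Each listed set contains at least one of these, so H is a hitting set of size 4.
No choice of 3 elements meets every set, so 4 is the minimum.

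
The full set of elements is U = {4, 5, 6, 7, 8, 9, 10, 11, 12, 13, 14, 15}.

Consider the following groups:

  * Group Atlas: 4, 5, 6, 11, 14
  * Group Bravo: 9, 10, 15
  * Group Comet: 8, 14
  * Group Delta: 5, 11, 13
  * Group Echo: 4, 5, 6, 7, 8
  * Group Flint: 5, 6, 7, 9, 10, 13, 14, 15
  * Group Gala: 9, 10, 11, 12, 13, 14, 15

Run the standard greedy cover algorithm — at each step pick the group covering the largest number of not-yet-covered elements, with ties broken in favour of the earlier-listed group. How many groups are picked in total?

Greedy: pick Flint (covers 8 new) → pick Atlas (covers 2 new) → pick Comet (covers 1 new) → pick Gala (covers 1 new). Total picks: 4.
(The true minimum cover uses only 2 groups, so greedy is not optimal here.)

4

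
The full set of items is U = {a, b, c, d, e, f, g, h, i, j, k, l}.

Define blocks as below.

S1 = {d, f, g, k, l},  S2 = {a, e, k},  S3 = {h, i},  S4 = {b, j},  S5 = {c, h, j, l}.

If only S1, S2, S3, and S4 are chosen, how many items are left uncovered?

1

Union of S1, S2, S3, S4 = {a, b, d, e, f, g, h, i, j, k, l}.
Not covered: c — 1 item.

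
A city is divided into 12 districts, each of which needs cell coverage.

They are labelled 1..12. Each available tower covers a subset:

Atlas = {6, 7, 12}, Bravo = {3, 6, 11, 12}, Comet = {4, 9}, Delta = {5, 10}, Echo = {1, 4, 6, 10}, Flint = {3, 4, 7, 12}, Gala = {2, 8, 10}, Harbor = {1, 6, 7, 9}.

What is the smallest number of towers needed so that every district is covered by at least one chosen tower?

Bravo and Delta and Echo and Gala and Harbor together: Bravo ∪ Delta ∪ Echo ∪ Gala ∪ Harbor = {1, 2, 3, 4, 5, 6, 7, 8, 9, 10, 11, 12} — every district is covered.
No 4 of the 8 towers cover everything (all 70 combinations miss at least one district), so 5 is optimal.

5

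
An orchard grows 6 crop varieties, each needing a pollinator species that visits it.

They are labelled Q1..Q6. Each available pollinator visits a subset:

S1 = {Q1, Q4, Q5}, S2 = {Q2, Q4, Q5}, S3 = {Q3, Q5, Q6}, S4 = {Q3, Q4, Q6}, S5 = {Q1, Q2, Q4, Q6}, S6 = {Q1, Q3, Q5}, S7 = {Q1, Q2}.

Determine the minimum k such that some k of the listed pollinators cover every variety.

Take {S3, S5}. Their union is {Q1, Q2, Q3, Q4, Q5, Q6}, which is all 6 varieties.
No single pollinator has all 6 varieties (the largest, S5, has 4), so 2 is optimal.

2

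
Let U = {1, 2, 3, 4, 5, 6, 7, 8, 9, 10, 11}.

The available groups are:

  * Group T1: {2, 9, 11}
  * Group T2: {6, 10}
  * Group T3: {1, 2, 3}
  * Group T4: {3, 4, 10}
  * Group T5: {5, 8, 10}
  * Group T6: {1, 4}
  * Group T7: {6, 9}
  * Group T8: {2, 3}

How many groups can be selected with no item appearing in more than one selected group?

T5, T6, T7, T8 are pairwise disjoint (T5={5,8,10}; T6={1,4}; T7={6,9}; T8={2,3}).
Every remaining group overlaps one of these, and no 5 of the listed groups are pairwise disjoint, so 4 is the maximum.

4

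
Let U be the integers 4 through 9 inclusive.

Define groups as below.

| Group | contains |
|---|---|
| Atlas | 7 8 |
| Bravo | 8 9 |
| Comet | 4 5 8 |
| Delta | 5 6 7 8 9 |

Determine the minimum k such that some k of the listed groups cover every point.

2

Comet and Delta together: Comet ∪ Delta = {4, 5, 6, 7, 8, 9} — every point is covered.
No single group has all 6 points (the largest, Delta, has 5), so 2 is optimal.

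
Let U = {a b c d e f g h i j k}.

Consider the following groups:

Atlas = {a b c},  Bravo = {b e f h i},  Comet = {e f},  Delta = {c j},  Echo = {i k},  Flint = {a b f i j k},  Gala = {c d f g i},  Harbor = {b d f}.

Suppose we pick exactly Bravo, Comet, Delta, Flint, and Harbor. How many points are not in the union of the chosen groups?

1

Union of Bravo, Comet, Delta, Flint, Harbor = {a, b, c, d, e, f, h, i, j, k}.
Not covered: g — 1 point.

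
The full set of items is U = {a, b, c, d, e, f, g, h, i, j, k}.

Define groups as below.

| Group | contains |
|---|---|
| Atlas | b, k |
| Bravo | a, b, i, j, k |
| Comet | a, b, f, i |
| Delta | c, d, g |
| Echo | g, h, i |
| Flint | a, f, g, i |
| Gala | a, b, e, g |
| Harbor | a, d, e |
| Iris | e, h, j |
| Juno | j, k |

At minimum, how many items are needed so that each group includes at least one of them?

T = {c, e, i, k} meets every group (each contains at least one member of T), and |T| = 4.
No choice of 3 items meets every group, so 4 is the minimum.

4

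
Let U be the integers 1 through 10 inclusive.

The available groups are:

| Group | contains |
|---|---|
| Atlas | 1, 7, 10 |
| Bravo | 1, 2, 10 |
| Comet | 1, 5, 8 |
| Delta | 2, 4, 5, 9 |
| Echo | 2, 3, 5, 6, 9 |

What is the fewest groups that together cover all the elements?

4

Take {Atlas, Comet, Delta, Echo}. Their union is {1, 2, 3, 4, 5, 6, 7, 8, 9, 10}, which is all 10 elements.
No 3 of the 5 groups cover everything (all 10 combinations miss at least one element), so 4 is optimal.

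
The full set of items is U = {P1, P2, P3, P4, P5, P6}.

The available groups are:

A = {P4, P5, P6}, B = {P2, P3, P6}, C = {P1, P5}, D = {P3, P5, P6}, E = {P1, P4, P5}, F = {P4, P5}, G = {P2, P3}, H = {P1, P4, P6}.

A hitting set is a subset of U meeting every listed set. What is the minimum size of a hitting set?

T = {P1, P3, P5} meets every group (each contains at least one member of T), and |T| = 3.
No choice of 2 items meets every group, so 3 is the minimum.

3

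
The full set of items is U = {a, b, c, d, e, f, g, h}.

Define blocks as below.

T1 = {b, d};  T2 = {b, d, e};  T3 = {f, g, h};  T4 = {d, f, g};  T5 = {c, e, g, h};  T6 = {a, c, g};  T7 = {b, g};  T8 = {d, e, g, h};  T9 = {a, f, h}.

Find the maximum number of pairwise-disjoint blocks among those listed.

2

T1, T9 are pairwise disjoint (T1={b,d}; T9={a,f,h}).
Every remaining block overlaps one of these, and no 3 of the listed blocks are pairwise disjoint, so 2 is the maximum.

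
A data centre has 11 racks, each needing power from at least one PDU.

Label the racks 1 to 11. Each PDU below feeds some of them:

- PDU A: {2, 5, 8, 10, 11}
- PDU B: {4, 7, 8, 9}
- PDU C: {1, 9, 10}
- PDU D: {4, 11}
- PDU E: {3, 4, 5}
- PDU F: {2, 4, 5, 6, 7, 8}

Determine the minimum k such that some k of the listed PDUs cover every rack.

C and D and E and F together: C ∪ D ∪ E ∪ F = {1, 2, 3, 4, 5, 6, 7, 8, 9, 10, 11} — every rack is covered.
No 3 of the 6 PDUs cover everything (all 20 combinations miss at least one rack), so 4 is optimal.

4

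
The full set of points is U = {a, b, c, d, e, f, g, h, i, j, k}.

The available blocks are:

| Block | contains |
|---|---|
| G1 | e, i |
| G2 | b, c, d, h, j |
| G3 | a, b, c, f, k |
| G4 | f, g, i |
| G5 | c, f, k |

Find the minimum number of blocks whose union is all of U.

G1, G2, G3, and G4 cover everything between them: the union {a, b, c, d, e, f, g, h, i, j, k} is all of U.
No 3 of the 5 blocks cover everything (all 10 combinations miss at least one point), so 4 is optimal.

4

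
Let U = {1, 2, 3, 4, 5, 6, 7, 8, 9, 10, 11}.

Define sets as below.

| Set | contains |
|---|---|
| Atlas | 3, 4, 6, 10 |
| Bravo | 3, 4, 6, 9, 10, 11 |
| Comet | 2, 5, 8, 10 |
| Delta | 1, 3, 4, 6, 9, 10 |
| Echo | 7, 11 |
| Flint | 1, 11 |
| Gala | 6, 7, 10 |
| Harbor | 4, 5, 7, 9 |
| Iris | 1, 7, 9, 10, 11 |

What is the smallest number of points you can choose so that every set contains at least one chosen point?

3

The 3 points {4, 10, 11} hit every set.
No choice of 2 points meets every set, so 3 is the minimum.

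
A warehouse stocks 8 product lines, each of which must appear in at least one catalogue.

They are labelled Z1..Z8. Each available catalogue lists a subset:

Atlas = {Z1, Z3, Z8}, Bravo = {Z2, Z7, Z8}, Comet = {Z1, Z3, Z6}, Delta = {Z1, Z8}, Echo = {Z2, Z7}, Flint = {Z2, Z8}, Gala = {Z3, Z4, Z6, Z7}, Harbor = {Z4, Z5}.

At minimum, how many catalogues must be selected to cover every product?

3

Bravo and Comet and Harbor together: Bravo ∪ Comet ∪ Harbor = {Z1, Z2, Z3, Z4, Z5, Z6, Z7, Z8} — every product is covered.
Only Harbor contains Z5, so Harbor is forced; the remaining 6 products need at least 2 more catalogues (each remaining catalogue adds at most 3) — so at least 3 catalogues are needed, and 3 is optimal.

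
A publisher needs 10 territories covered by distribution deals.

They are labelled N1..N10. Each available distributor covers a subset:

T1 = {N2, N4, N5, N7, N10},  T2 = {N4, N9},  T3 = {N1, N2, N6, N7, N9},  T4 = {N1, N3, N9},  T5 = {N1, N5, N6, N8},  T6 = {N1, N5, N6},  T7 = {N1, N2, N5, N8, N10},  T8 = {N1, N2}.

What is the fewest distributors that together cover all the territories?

T1 and T4 and T5 together: T1 ∪ T4 ∪ T5 = {N1, N2, N3, N4, N5, N6, N7, N8, N9, N10} — every territory is covered.
Only T4 contains N3, so T4 is forced; the remaining 7 territories need at least 2 more distributors (each remaining distributor adds at most 5) — so at least 3 distributors are needed, and 3 is optimal.

3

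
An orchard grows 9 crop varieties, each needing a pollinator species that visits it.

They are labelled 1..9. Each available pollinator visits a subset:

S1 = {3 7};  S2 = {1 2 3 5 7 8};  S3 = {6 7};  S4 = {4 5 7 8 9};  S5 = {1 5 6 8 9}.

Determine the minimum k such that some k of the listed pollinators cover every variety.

S2 and S4 and S5 together: S2 ∪ S4 ∪ S5 = {1, 2, 3, 4, 5, 6, 7, 8, 9} — every variety is covered.
Only S2 contains 2, so S2 is forced; the remaining 3 varieties need at least 2 more pollinators (each remaining pollinator adds at most 2) — so at least 3 pollinators are needed, and 3 is optimal.

3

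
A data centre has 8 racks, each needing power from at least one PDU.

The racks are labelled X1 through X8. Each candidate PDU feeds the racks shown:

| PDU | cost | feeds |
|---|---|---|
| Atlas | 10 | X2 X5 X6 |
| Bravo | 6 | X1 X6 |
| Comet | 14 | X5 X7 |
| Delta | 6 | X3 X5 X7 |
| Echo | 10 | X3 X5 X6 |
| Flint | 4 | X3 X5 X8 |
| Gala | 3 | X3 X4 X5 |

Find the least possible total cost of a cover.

29

Atlas, Bravo, Delta, Flint, Gala together cover every rack (Atlas ∪ Bravo ∪ Delta ∪ Flint ∪ Gala = {X1, X2, X3, X4, X5, X6, X7, X8}); total cost 10 + 6 + 6 + 4 + 3 = 29.
No covering selection has total cost below 29.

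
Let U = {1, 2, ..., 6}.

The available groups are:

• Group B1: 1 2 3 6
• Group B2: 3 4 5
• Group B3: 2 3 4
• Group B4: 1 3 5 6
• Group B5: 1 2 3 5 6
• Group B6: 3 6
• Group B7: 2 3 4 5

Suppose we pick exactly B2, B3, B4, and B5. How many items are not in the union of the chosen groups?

Union of B2, B3, B4, B5 = {1, 2, 3, 4, 5, 6} — that's every item, so 0 are uncovered.

0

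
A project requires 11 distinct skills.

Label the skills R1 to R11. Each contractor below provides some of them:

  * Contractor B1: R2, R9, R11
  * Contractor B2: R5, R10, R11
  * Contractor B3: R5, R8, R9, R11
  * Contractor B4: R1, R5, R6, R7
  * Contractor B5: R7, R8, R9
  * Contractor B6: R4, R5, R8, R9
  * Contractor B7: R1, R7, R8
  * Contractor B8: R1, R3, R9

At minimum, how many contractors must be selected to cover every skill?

5

B1 and B2 and B4 and B6 and B8 together: B1 ∪ B2 ∪ B4 ∪ B6 ∪ B8 = {R1, R2, R3, R4, R5, R6, R7, R8, R9, R10, R11} — every skill is covered.
No 4 of the 8 contractors cover everything (all 70 combinations miss at least one skill), so 5 is optimal.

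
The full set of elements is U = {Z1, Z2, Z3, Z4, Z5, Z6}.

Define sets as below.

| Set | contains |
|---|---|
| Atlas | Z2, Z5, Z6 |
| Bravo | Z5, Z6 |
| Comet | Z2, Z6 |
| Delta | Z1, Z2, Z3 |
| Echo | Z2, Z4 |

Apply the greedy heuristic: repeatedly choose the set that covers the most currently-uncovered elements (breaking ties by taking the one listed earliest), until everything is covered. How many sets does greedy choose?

3

Greedy: pick Atlas (covers 3 new) → pick Delta (covers 2 new) → pick Echo (covers 1 new). Total picks: 3.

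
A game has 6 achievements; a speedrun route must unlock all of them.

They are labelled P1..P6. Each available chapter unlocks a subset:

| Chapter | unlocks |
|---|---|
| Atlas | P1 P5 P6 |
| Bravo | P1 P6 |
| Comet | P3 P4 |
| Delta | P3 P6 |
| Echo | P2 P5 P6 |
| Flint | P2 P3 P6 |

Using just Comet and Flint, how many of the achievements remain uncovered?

Union of Comet, Flint = {P2, P3, P4, P6}.
Not covered: P1, P5 — 2 achievements.

2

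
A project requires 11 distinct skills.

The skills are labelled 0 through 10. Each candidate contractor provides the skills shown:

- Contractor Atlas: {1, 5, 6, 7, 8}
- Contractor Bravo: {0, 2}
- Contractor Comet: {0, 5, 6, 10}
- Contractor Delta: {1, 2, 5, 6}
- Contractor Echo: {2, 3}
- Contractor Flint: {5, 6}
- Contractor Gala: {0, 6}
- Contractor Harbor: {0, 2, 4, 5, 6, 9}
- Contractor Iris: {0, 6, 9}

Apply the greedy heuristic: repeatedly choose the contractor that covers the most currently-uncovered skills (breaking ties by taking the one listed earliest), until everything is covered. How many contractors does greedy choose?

4

Greedy: pick Harbor (covers 6 new) → pick Atlas (covers 3 new) → pick Comet (covers 1 new) → pick Echo (covers 1 new). Total picks: 4.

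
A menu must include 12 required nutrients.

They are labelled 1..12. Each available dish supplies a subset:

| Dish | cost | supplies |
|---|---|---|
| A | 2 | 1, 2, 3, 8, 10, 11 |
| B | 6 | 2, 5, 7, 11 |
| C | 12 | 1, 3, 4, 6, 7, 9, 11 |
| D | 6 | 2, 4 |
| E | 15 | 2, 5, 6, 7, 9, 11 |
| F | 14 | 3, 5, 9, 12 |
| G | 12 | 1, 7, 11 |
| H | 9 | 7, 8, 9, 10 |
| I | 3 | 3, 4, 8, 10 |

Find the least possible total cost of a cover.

A, C, F together cover every nutrient (A ∪ C ∪ F = {1, 2, 3, 4, 5, 6, 7, 8, 9, 10, 11, 12}); total cost 2 + 12 + 14 = 28.
The greedy pick A, B, I, C, F costs 37; no covering selection beats 28.

28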